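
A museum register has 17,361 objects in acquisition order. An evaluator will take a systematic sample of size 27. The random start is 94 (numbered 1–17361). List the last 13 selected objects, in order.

k = N/n = 17361/27 = 643
15th selection = 94 + 14×643 = 9096
16th: 9096 + 643 = 9739
17th: 9739 + 643 = 10382
18th: 10382 + 643 = 11025
19th: 11025 + 643 = 11668
20th: 11668 + 643 = 12311
21st: 12311 + 643 = 12954
22nd: 12954 + 643 = 13597
23rd: 13597 + 643 = 14240
24th: 14240 + 643 = 14883
25th: 14883 + 643 = 15526
26th: 15526 + 643 = 16169
27th: 16169 + 643 = 16812

9096, 9739, 10382, 11025, 11668, 12311, 12954, 13597, 14240, 14883, 15526, 16169, 16812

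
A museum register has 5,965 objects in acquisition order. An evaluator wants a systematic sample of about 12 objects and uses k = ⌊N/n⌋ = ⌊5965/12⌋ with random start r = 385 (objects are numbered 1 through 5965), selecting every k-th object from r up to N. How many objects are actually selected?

12

k = ⌊5965/12⌋ = 497
Achieved size = ⌊(5965 − 385)/497⌋ + 1 = ⌊5580/497⌋ + 1 = 11 + 1 = 12
(last selection: 385 + 11×497 = 5852 ≤ 5965; next would be 6349 > 5965)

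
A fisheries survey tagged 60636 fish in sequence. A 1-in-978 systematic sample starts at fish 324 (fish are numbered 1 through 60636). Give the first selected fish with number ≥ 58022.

k = 978
Steps past start: ⌈(58022 − 324)/978⌉ = ⌈57698/978⌉ = 59
Selected fish: 324 + 59×978 = 58026

58026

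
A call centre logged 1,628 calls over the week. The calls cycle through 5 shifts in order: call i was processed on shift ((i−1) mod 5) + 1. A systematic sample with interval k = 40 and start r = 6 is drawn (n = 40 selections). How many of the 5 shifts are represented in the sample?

Consecutive selections differ by k = 40, so their shift numbers differ by 40 mod 5 = 0.
gcd(40, 5) = 5, so the sample visits 5/5 = 1 distinct residues mod 5.
Start 6 is shift 1; the shifts hit are 1.

1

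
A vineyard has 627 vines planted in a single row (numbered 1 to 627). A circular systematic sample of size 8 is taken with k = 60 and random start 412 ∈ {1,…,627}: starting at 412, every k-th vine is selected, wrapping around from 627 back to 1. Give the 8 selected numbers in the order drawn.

412, 472, 532, 592, 25, 85, 145, 205

Selection 1: 412
Selection 2: 412 + 60 = 472
Selection 3: 472 + 60 = 532
Selection 4: 532 + 60 = 592
Selection 5: 592 + 60 = 652 → 652 − 627 = 25
Selection 6: 25 + 60 = 85
Selection 7: 85 + 60 = 145
Selection 8: 145 + 60 = 205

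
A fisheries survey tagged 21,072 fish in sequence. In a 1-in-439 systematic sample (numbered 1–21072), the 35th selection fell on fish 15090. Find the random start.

164

k = 439
r = 15090 − (35−1)×439 = 15090 − 14926 = 164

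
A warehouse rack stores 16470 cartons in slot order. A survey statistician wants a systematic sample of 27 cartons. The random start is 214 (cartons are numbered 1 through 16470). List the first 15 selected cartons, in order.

214, 824, 1434, 2044, 2654, 3264, 3874, 4484, 5094, 5704, 6314, 6924, 7534, 8144, 8754

k = N/n = 16470/27 = 610
carton 1: 214
carton 2: 214 + 610 = 824
carton 3: 824 + 610 = 1434
carton 4: 1434 + 610 = 2044
carton 5: 2044 + 610 = 2654
carton 6: 2654 + 610 = 3264
carton 7: 3264 + 610 = 3874
carton 8: 3874 + 610 = 4484
carton 9: 4484 + 610 = 5094
carton 10: 5094 + 610 = 5704
carton 11: 5704 + 610 = 6314
carton 12: 6314 + 610 = 6924
carton 13: 6924 + 610 = 7534
carton 14: 7534 + 610 = 8144
carton 15: 8144 + 610 = 8754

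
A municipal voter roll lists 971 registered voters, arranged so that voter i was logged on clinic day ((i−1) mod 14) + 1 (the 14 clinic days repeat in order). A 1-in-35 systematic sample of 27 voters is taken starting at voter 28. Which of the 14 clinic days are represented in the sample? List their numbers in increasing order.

Consecutive selections differ by k = 35, so their clinic day numbers differ by 35 mod 14 = 7.
gcd(35, 14) = 7, so the sample visits 14/7 = 2 distinct residues mod 14.
Start 28 is clinic day 14; the clinic days hit are 7, 14.

7, 14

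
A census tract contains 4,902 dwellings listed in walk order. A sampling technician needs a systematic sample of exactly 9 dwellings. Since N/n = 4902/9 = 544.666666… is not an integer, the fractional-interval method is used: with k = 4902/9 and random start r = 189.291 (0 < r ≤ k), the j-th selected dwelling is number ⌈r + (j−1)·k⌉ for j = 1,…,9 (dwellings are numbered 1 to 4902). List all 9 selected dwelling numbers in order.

j=1: r + 0k = 189.291 → ⌈·⌉ = 190
j=2: r + 1k = 733.957666… → ⌈·⌉ = 734
j=3: r + 2k = 1278.624333… → ⌈·⌉ = 1279
j=4: r + 3k = 1823.291 → ⌈·⌉ = 1824
j=5: r + 4k = 2367.957666… → ⌈·⌉ = 2368
j=6: r + 5k = 2912.624333… → ⌈·⌉ = 2913
j=7: r + 6k = 3457.291 → ⌈·⌉ = 3458
j=8: r + 7k = 4001.957666… → ⌈·⌉ = 4002
j=9: r + 8k = 4546.624333… → ⌈·⌉ = 4547

190, 734, 1279, 1824, 2368, 2913, 3458, 4002, 4547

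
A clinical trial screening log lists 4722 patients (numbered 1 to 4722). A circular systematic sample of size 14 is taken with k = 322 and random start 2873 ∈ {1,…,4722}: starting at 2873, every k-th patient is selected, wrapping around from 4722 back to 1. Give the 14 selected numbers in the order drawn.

2873, 3195, 3517, 3839, 4161, 4483, 83, 405, 727, 1049, 1371, 1693, 2015, 2337

Selection 1: 2873
Selection 2: 2873 + 322 = 3195
Selection 3: 3195 + 322 = 3517
Selection 4: 3517 + 322 = 3839
Selection 5: 3839 + 322 = 4161
Selection 6: 4161 + 322 = 4483
Selection 7: 4483 + 322 = 4805 → 4805 − 4722 = 83
Selection 8: 83 + 322 = 405
Selection 9: 405 + 322 = 727
Selection 10: 727 + 322 = 1049
Selection 11: 1049 + 322 = 1371
Selection 12: 1371 + 322 = 1693
Selection 13: 1693 + 322 = 2015
Selection 14: 2015 + 322 = 2337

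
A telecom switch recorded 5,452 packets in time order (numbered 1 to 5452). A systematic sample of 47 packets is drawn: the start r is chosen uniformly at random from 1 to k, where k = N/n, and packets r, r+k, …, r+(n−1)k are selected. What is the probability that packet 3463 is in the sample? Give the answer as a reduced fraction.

k = 5452/47 = 116.
Packet 3463 is selected iff r ≡ 3463 (mod 116); exactly one such r in {1,…,116}.
Inclusion probability = 1/116.

1/116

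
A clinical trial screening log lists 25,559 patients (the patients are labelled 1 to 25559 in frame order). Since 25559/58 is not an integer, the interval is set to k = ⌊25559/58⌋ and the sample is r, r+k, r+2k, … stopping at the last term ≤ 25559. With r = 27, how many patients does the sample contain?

k = ⌊25559/58⌋ = 440
Achieved size = ⌊(25559 − 27)/440⌋ + 1 = ⌊25532/440⌋ + 1 = 58 + 1 = 59
(last selection: 27 + 58×440 = 25547 ≤ 25559; next would be 25987 > 25559)

59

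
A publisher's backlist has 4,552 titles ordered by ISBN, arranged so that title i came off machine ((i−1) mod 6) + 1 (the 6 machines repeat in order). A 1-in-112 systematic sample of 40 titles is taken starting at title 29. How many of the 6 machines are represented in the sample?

3

Consecutive selections differ by k = 112, so their machine numbers differ by 112 mod 6 = 4.
gcd(112, 6) = 2, so the sample visits 6/2 = 3 distinct residues mod 6.
Start 29 is machine 5; the machines hit are 1, 3, 5.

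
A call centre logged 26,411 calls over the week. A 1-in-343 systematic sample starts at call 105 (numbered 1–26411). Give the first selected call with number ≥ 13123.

k = 343
Steps past start: ⌈(13123 − 105)/343⌉ = ⌈13018/343⌉ = 38
Selected call: 105 + 38×343 = 13139

13139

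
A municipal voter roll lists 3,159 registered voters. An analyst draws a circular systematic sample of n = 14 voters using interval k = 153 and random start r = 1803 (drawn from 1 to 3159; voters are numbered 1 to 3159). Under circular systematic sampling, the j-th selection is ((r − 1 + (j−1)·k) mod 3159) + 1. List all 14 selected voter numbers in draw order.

1803, 1956, 2109, 2262, 2415, 2568, 2721, 2874, 3027, 21, 174, 327, 480, 633

Selection 1: 1803
Selection 2: 1803 + 153 = 1956
Selection 3: 1956 + 153 = 2109
Selection 4: 2109 + 153 = 2262
Selection 5: 2262 + 153 = 2415
Selection 6: 2415 + 153 = 2568
Selection 7: 2568 + 153 = 2721
Selection 8: 2721 + 153 = 2874
Selection 9: 2874 + 153 = 3027
Selection 10: 3027 + 153 = 3180 → 3180 − 3159 = 21
Selection 11: 21 + 153 = 174
Selection 12: 174 + 153 = 327
Selection 13: 327 + 153 = 480
Selection 14: 480 + 153 = 633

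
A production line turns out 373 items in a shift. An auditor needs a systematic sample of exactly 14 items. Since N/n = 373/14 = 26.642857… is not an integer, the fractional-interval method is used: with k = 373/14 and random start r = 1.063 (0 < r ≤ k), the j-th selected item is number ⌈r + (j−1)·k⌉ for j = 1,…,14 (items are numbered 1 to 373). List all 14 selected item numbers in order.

j=1: r + 0k = 1.063 → ⌈·⌉ = 2
j=2: r + 1k = 27.705857… → ⌈·⌉ = 28
j=3: r + 2k = 54.348714… → ⌈·⌉ = 55
j=4: r + 3k = 80.991571… → ⌈·⌉ = 81
j=5: r + 4k = 107.634428… → ⌈·⌉ = 108
j=6: r + 5k = 134.277285… → ⌈·⌉ = 135
j=7: r + 6k = 160.920142… → ⌈·⌉ = 161
j=8: r + 7k = 187.563 → ⌈·⌉ = 188
j=9: r + 8k = 214.205857… → ⌈·⌉ = 215
j=10: r + 9k = 240.848714… → ⌈·⌉ = 241
j=11: r + 10k = 267.491571… → ⌈·⌉ = 268
j=12: r + 11k = 294.134428… → ⌈·⌉ = 295
j=13: r + 12k = 320.777285… → ⌈·⌉ = 321
j=14: r + 13k = 347.420142… → ⌈·⌉ = 348

2, 28, 55, 81, 108, 135, 161, 188, 215, 241, 268, 295, 321, 348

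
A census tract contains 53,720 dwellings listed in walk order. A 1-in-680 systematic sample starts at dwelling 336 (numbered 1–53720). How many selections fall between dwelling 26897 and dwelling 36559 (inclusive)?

14

k = 680
First selection ≥ 26897: 336 + ⌈(26897−336)/680⌉·680 = 336 + 40×680 = 27536
Last selection ≤ 36559: 336 + ⌊(36559−336)/680⌋·680 = 336 + 53×680 = 36376
Count = 53 − 40 + 1 = 14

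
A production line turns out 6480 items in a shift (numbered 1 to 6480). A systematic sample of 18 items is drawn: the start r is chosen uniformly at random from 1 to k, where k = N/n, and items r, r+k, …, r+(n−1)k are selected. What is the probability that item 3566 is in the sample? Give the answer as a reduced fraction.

1/360

k = 6480/18 = 360.
Item 3566 is selected iff r ≡ 3566 (mod 360); exactly one such r in {1,…,360}.
Inclusion probability = 1/360.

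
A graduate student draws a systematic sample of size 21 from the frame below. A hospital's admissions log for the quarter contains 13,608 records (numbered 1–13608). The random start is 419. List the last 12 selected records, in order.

k = N/n = 13608/21 = 648
10th selection = 419 + 9×648 = 6251
11th: 6251 + 648 = 6899
12th: 6899 + 648 = 7547
13th: 7547 + 648 = 8195
14th: 8195 + 648 = 8843
15th: 8843 + 648 = 9491
16th: 9491 + 648 = 10139
17th: 10139 + 648 = 10787
18th: 10787 + 648 = 11435
19th: 11435 + 648 = 12083
20th: 12083 + 648 = 12731
21st: 12731 + 648 = 13379

6251, 6899, 7547, 8195, 8843, 9491, 10139, 10787, 11435, 12083, 12731, 13379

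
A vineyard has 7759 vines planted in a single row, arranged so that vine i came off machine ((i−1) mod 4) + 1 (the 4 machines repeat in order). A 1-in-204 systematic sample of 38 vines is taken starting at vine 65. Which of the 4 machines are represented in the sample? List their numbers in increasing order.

1

Consecutive selections differ by k = 204, so their machine numbers differ by 204 mod 4 = 0.
gcd(204, 4) = 4, so the sample visits 4/4 = 1 distinct residues mod 4.
Start 65 is machine 1; the machines hit are 1.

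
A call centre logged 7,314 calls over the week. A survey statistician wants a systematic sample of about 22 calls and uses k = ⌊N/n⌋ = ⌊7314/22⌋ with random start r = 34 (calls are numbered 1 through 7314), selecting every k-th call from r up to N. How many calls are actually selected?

k = ⌊7314/22⌋ = 332
Achieved size = ⌊(7314 − 34)/332⌋ + 1 = ⌊7280/332⌋ + 1 = 21 + 1 = 22
(last selection: 34 + 21×332 = 7006 ≤ 7314; next would be 7338 > 7314)

22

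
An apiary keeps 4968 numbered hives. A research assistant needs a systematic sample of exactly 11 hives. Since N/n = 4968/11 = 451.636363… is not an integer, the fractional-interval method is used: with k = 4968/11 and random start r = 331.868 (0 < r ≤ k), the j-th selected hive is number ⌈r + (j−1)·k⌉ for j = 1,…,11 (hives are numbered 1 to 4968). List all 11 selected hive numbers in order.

332, 784, 1236, 1687, 2139, 2591, 3042, 3494, 3945, 4397, 4849

j=1: r + 0k = 331.868 → ⌈·⌉ = 332
j=2: r + 1k = 783.504363… → ⌈·⌉ = 784
j=3: r + 2k = 1235.140727… → ⌈·⌉ = 1236
j=4: r + 3k = 1686.777090… → ⌈·⌉ = 1687
j=5: r + 4k = 2138.413454… → ⌈·⌉ = 2139
j=6: r + 5k = 2590.049818… → ⌈·⌉ = 2591
j=7: r + 6k = 3041.686181… → ⌈·⌉ = 3042
j=8: r + 7k = 3493.322545… → ⌈·⌉ = 3494
j=9: r + 8k = 3944.958909… → ⌈·⌉ = 3945
j=10: r + 9k = 4396.595272… → ⌈·⌉ = 4397
j=11: r + 10k = 4848.231636… → ⌈·⌉ = 4849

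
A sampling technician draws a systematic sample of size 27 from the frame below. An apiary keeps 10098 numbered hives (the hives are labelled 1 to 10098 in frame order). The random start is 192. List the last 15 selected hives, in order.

4680, 5054, 5428, 5802, 6176, 6550, 6924, 7298, 7672, 8046, 8420, 8794, 9168, 9542, 9916

k = N/n = 10098/27 = 374
13th selection = 192 + 12×374 = 4680
14th: 4680 + 374 = 5054
15th: 5054 + 374 = 5428
16th: 5428 + 374 = 5802
17th: 5802 + 374 = 6176
18th: 6176 + 374 = 6550
19th: 6550 + 374 = 6924
20th: 6924 + 374 = 7298
21st: 7298 + 374 = 7672
22nd: 7672 + 374 = 8046
23rd: 8046 + 374 = 8420
24th: 8420 + 374 = 8794
25th: 8794 + 374 = 9168
26th: 9168 + 374 = 9542
27th: 9542 + 374 = 9916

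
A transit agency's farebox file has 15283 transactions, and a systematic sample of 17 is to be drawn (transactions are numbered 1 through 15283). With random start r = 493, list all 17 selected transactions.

493, 1392, 2291, 3190, 4089, 4988, 5887, 6786, 7685, 8584, 9483, 10382, 11281, 12180, 13079, 13978, 14877

k = N/n = 15283/17 = 899
transaction 1: 493
transaction 2: 493 + 899 = 1392
transaction 3: 1392 + 899 = 2291
transaction 4: 2291 + 899 = 3190
transaction 5: 3190 + 899 = 4089
transaction 6: 4089 + 899 = 4988
transaction 7: 4988 + 899 = 5887
transaction 8: 5887 + 899 = 6786
transaction 9: 6786 + 899 = 7685
transaction 10: 7685 + 899 = 8584
transaction 11: 8584 + 899 = 9483
transaction 12: 9483 + 899 = 10382
transaction 13: 10382 + 899 = 11281
transaction 14: 11281 + 899 = 12180
transaction 15: 12180 + 899 = 13079
transaction 16: 13079 + 899 = 13978
transaction 17: 13978 + 899 = 14877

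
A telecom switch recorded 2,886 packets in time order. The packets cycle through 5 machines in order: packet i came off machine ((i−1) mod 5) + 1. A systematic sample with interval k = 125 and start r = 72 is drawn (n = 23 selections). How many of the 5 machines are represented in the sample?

1

Consecutive selections differ by k = 125, so their machine numbers differ by 125 mod 5 = 0.
gcd(125, 5) = 5, so the sample visits 5/5 = 1 distinct residues mod 5.
Start 72 is machine 2; the machines hit are 2.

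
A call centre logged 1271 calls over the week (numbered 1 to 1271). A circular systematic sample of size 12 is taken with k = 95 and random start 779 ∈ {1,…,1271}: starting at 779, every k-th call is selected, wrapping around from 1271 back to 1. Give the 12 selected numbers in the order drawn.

779, 874, 969, 1064, 1159, 1254, 78, 173, 268, 363, 458, 553

Selection 1: 779
Selection 2: 779 + 95 = 874
Selection 3: 874 + 95 = 969
Selection 4: 969 + 95 = 1064
Selection 5: 1064 + 95 = 1159
Selection 6: 1159 + 95 = 1254
Selection 7: 1254 + 95 = 1349 → 1349 − 1271 = 78
Selection 8: 78 + 95 = 173
Selection 9: 173 + 95 = 268
Selection 10: 268 + 95 = 363
Selection 11: 363 + 95 = 458
Selection 12: 458 + 95 = 553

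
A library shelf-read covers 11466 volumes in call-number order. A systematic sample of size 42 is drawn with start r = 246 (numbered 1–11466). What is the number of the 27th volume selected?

k = 11466/42 = 273
27th selection = r + (27−1)·k = 246 + 26×273 = 246 + 7098 = 7344

7344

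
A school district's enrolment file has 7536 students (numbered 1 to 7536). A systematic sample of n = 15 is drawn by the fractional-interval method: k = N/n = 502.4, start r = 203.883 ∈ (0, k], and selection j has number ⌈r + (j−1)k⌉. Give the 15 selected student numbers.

j=1: r + 0k = 203.883 → ⌈·⌉ = 204
j=2: r + 1k = 706.283 → ⌈·⌉ = 707
j=3: r + 2k = 1208.683 → ⌈·⌉ = 1209
j=4: r + 3k = 1711.083 → ⌈·⌉ = 1712
j=5: r + 4k = 2213.483 → ⌈·⌉ = 2214
j=6: r + 5k = 2715.883 → ⌈·⌉ = 2716
j=7: r + 6k = 3218.283 → ⌈·⌉ = 3219
j=8: r + 7k = 3720.683 → ⌈·⌉ = 3721
j=9: r + 8k = 4223.083 → ⌈·⌉ = 4224
j=10: r + 9k = 4725.483 → ⌈·⌉ = 4726
j=11: r + 10k = 5227.883 → ⌈·⌉ = 5228
j=12: r + 11k = 5730.283 → ⌈·⌉ = 5731
j=13: r + 12k = 6232.683 → ⌈·⌉ = 6233
j=14: r + 13k = 6735.083 → ⌈·⌉ = 6736
j=15: r + 14k = 7237.483 → ⌈·⌉ = 7238

204, 707, 1209, 1712, 2214, 2716, 3219, 3721, 4224, 4726, 5228, 5731, 6233, 6736, 7238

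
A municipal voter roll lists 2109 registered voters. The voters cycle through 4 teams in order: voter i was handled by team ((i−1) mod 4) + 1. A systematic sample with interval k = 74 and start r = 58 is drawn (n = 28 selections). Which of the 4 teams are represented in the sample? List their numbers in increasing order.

2, 4

Consecutive selections differ by k = 74, so their team numbers differ by 74 mod 4 = 2.
gcd(74, 4) = 2, so the sample visits 4/2 = 2 distinct residues mod 4.
Start 58 is team 2; the teams hit are 2, 4.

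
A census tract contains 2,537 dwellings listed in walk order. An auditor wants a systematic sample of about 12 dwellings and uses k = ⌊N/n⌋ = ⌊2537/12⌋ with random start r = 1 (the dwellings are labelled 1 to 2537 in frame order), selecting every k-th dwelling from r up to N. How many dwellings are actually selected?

13

k = ⌊2537/12⌋ = 211
Achieved size = ⌊(2537 − 1)/211⌋ + 1 = ⌊2536/211⌋ + 1 = 12 + 1 = 13
(last selection: 1 + 12×211 = 2533 ≤ 2537; next would be 2744 > 2537)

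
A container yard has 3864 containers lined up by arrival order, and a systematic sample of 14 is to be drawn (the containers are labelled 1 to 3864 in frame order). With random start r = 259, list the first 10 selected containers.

k = N/n = 3864/14 = 276
container 1: 259
container 2: 259 + 276 = 535
container 3: 535 + 276 = 811
container 4: 811 + 276 = 1087
container 5: 1087 + 276 = 1363
container 6: 1363 + 276 = 1639
container 7: 1639 + 276 = 1915
container 8: 1915 + 276 = 2191
container 9: 2191 + 276 = 2467
container 10: 2467 + 276 = 2743

259, 535, 811, 1087, 1363, 1639, 1915, 2191, 2467, 2743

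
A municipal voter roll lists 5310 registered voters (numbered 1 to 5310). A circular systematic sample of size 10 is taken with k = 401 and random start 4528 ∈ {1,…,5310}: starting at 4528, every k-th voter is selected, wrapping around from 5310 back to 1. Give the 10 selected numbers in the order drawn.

4528, 4929, 20, 421, 822, 1223, 1624, 2025, 2426, 2827

Selection 1: 4528
Selection 2: 4528 + 401 = 4929
Selection 3: 4929 + 401 = 5330 → 5330 − 5310 = 20
Selection 4: 20 + 401 = 421
Selection 5: 421 + 401 = 822
Selection 6: 822 + 401 = 1223
Selection 7: 1223 + 401 = 1624
Selection 8: 1624 + 401 = 2025
Selection 9: 2025 + 401 = 2426
Selection 10: 2426 + 401 = 2827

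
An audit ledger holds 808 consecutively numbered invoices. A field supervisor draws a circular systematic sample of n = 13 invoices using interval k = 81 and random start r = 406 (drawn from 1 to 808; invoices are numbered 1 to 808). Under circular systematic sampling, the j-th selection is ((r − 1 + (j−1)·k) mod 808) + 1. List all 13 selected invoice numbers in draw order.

Selection 1: 406
Selection 2: 406 + 81 = 487
Selection 3: 487 + 81 = 568
Selection 4: 568 + 81 = 649
Selection 5: 649 + 81 = 730
Selection 6: 730 + 81 = 811 → 811 − 808 = 3
Selection 7: 3 + 81 = 84
Selection 8: 84 + 81 = 165
Selection 9: 165 + 81 = 246
Selection 10: 246 + 81 = 327
Selection 11: 327 + 81 = 408
Selection 12: 408 + 81 = 489
Selection 13: 489 + 81 = 570

406, 487, 568, 649, 730, 3, 84, 165, 246, 327, 408, 489, 570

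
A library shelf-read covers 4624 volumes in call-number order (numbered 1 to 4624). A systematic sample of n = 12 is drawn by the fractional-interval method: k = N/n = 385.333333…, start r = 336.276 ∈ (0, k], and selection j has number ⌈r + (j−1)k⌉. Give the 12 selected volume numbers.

j=1: r + 0k = 336.276 → ⌈·⌉ = 337
j=2: r + 1k = 721.609333… → ⌈·⌉ = 722
j=3: r + 2k = 1106.942666… → ⌈·⌉ = 1107
j=4: r + 3k = 1492.276 → ⌈·⌉ = 1493
j=5: r + 4k = 1877.609333… → ⌈·⌉ = 1878
j=6: r + 5k = 2262.942666… → ⌈·⌉ = 2263
j=7: r + 6k = 2648.276 → ⌈·⌉ = 2649
j=8: r + 7k = 3033.609333… → ⌈·⌉ = 3034
j=9: r + 8k = 3418.942666… → ⌈·⌉ = 3419
j=10: r + 9k = 3804.276 → ⌈·⌉ = 3805
j=11: r + 10k = 4189.609333… → ⌈·⌉ = 4190
j=12: r + 11k = 4574.942666… → ⌈·⌉ = 4575

337, 722, 1107, 1493, 1878, 2263, 2649, 3034, 3419, 3805, 4190, 4575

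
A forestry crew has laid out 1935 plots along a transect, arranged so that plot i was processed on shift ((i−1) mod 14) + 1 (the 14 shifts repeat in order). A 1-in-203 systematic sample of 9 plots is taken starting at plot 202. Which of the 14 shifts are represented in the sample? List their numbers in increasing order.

6, 13

Consecutive selections differ by k = 203, so their shift numbers differ by 203 mod 14 = 7.
gcd(203, 14) = 7, so the sample visits 14/7 = 2 distinct residues mod 14.
Start 202 is shift 6; the shifts hit are 6, 13.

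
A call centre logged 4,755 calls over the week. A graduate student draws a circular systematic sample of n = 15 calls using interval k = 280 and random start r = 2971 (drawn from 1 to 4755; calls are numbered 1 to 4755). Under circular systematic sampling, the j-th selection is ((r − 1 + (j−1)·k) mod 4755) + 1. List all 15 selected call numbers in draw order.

Selection 1: 2971
Selection 2: 2971 + 280 = 3251
Selection 3: 3251 + 280 = 3531
Selection 4: 3531 + 280 = 3811
Selection 5: 3811 + 280 = 4091
Selection 6: 4091 + 280 = 4371
Selection 7: 4371 + 280 = 4651
Selection 8: 4651 + 280 = 4931 → 4931 − 4755 = 176
Selection 9: 176 + 280 = 456
Selection 10: 456 + 280 = 736
Selection 11: 736 + 280 = 1016
Selection 12: 1016 + 280 = 1296
Selection 13: 1296 + 280 = 1576
Selection 14: 1576 + 280 = 1856
Selection 15: 1856 + 280 = 2136

2971, 3251, 3531, 3811, 4091, 4371, 4651, 176, 456, 736, 1016, 1296, 1576, 1856, 2136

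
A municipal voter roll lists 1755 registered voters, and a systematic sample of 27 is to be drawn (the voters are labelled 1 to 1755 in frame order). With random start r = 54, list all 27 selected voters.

k = N/n = 1755/27 = 65
voter 1: 54
voter 2: 54 + 65 = 119
voter 3: 119 + 65 = 184
voter 4: 184 + 65 = 249
voter 5: 249 + 65 = 314
voter 6: 314 + 65 = 379
voter 7: 379 + 65 = 444
voter 8: 444 + 65 = 509
voter 9: 509 + 65 = 574
voter 10: 574 + 65 = 639
voter 11: 639 + 65 = 704
voter 12: 704 + 65 = 769
voter 13: 769 + 65 = 834
voter 14: 834 + 65 = 899
voter 15: 899 + 65 = 964
voter 16: 964 + 65 = 1029
voter 17: 1029 + 65 = 1094
voter 18: 1094 + 65 = 1159
voter 19: 1159 + 65 = 1224
voter 20: 1224 + 65 = 1289
voter 21: 1289 + 65 = 1354
voter 22: 1354 + 65 = 1419
voter 23: 1419 + 65 = 1484
voter 24: 1484 + 65 = 1549
voter 25: 1549 + 65 = 1614
voter 26: 1614 + 65 = 1679
voter 27: 1679 + 65 = 1744

54, 119, 184, 249, 314, 379, 444, 509, 574, 639, 704, 769, 834, 899, 964, 1029, 1094, 1159, 1224, 1289, 1354, 1419, 1484, 1549, 1614, 1679, 1744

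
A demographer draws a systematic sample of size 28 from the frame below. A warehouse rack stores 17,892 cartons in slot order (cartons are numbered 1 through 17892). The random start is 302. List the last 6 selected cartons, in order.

k = N/n = 17892/28 = 639
23rd selection = 302 + 22×639 = 14360
24th: 14360 + 639 = 14999
25th: 14999 + 639 = 15638
26th: 15638 + 639 = 16277
27th: 16277 + 639 = 16916
28th: 16916 + 639 = 17555

14360, 14999, 15638, 16277, 16916, 17555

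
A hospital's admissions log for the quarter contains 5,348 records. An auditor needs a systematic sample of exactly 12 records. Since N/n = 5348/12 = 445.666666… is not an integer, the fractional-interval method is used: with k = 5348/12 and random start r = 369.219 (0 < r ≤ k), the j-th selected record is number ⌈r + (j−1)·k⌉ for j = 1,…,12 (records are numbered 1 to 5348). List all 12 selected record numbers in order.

370, 815, 1261, 1707, 2152, 2598, 3044, 3489, 3935, 4381, 4826, 5272

j=1: r + 0k = 369.219 → ⌈·⌉ = 370
j=2: r + 1k = 814.885666… → ⌈·⌉ = 815
j=3: r + 2k = 1260.552333… → ⌈·⌉ = 1261
j=4: r + 3k = 1706.219 → ⌈·⌉ = 1707
j=5: r + 4k = 2151.885666… → ⌈·⌉ = 2152
j=6: r + 5k = 2597.552333… → ⌈·⌉ = 2598
j=7: r + 6k = 3043.219 → ⌈·⌉ = 3044
j=8: r + 7k = 3488.885666… → ⌈·⌉ = 3489
j=9: r + 8k = 3934.552333… → ⌈·⌉ = 3935
j=10: r + 9k = 4380.219 → ⌈·⌉ = 4381
j=11: r + 10k = 4825.885666… → ⌈·⌉ = 4826
j=12: r + 11k = 5271.552333… → ⌈·⌉ = 5272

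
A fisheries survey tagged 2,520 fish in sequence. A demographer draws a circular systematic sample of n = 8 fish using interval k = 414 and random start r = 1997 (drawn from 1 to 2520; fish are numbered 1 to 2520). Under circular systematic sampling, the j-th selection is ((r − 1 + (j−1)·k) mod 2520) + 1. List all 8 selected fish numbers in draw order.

Selection 1: 1997
Selection 2: 1997 + 414 = 2411
Selection 3: 2411 + 414 = 2825 → 2825 − 2520 = 305
Selection 4: 305 + 414 = 719
Selection 5: 719 + 414 = 1133
Selection 6: 1133 + 414 = 1547
Selection 7: 1547 + 414 = 1961
Selection 8: 1961 + 414 = 2375

1997, 2411, 305, 719, 1133, 1547, 1961, 2375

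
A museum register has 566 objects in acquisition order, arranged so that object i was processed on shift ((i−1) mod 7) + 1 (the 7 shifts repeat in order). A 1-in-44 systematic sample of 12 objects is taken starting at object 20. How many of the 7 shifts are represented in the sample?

7

Consecutive selections differ by k = 44, so their shift numbers differ by 44 mod 7 = 2.
gcd(44, 7) = 1, so the sample visits 7/1 = 7 distinct residues mod 7.
Start 20 is shift 6; the shifts hit are 1, 2, 3, 4, 5, 6, 7.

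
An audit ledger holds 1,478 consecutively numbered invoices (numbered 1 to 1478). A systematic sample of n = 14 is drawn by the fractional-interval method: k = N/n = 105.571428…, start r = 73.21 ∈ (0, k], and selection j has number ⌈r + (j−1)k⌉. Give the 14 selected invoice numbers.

j=1: r + 0k = 73.21 → ⌈·⌉ = 74
j=2: r + 1k = 178.781428… → ⌈·⌉ = 179
j=3: r + 2k = 284.352857… → ⌈·⌉ = 285
j=4: r + 3k = 389.924285… → ⌈·⌉ = 390
j=5: r + 4k = 495.495714… → ⌈·⌉ = 496
j=6: r + 5k = 601.067142… → ⌈·⌉ = 602
j=7: r + 6k = 706.638571… → ⌈·⌉ = 707
j=8: r + 7k = 812.21 → ⌈·⌉ = 813
j=9: r + 8k = 917.781428… → ⌈·⌉ = 918
j=10: r + 9k = 1023.352857… → ⌈·⌉ = 1024
j=11: r + 10k = 1128.924285… → ⌈·⌉ = 1129
j=12: r + 11k = 1234.495714… → ⌈·⌉ = 1235
j=13: r + 12k = 1340.067142… → ⌈·⌉ = 1341
j=14: r + 13k = 1445.638571… → ⌈·⌉ = 1446

74, 179, 285, 390, 496, 602, 707, 813, 918, 1024, 1129, 1235, 1341, 1446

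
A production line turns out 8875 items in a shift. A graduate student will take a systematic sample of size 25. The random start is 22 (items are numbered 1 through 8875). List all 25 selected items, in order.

k = N/n = 8875/25 = 355
item 1: 22
item 2: 22 + 355 = 377
item 3: 377 + 355 = 732
item 4: 732 + 355 = 1087
item 5: 1087 + 355 = 1442
item 6: 1442 + 355 = 1797
item 7: 1797 + 355 = 2152
item 8: 2152 + 355 = 2507
item 9: 2507 + 355 = 2862
item 10: 2862 + 355 = 3217
item 11: 3217 + 355 = 3572
item 12: 3572 + 355 = 3927
item 13: 3927 + 355 = 4282
item 14: 4282 + 355 = 4637
item 15: 4637 + 355 = 4992
item 16: 4992 + 355 = 5347
item 17: 5347 + 355 = 5702
item 18: 5702 + 355 = 6057
item 19: 6057 + 355 = 6412
item 20: 6412 + 355 = 6767
item 21: 6767 + 355 = 7122
item 22: 7122 + 355 = 7477
item 23: 7477 + 355 = 7832
item 24: 7832 + 355 = 8187
item 25: 8187 + 355 = 8542

22, 377, 732, 1087, 1442, 1797, 2152, 2507, 2862, 3217, 3572, 3927, 4282, 4637, 4992, 5347, 5702, 6057, 6412, 6767, 7122, 7477, 7832, 8187, 8542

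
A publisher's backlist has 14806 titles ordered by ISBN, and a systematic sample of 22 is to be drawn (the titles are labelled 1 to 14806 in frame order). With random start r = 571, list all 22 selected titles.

k = N/n = 14806/22 = 673
title 1: 571
title 2: 571 + 673 = 1244
title 3: 1244 + 673 = 1917
title 4: 1917 + 673 = 2590
title 5: 2590 + 673 = 3263
title 6: 3263 + 673 = 3936
title 7: 3936 + 673 = 4609
title 8: 4609 + 673 = 5282
title 9: 5282 + 673 = 5955
title 10: 5955 + 673 = 6628
title 11: 6628 + 673 = 7301
title 12: 7301 + 673 = 7974
title 13: 7974 + 673 = 8647
title 14: 8647 + 673 = 9320
title 15: 9320 + 673 = 9993
title 16: 9993 + 673 = 10666
title 17: 10666 + 673 = 11339
title 18: 11339 + 673 = 12012
title 19: 12012 + 673 = 12685
title 20: 12685 + 673 = 13358
title 21: 13358 + 673 = 14031
title 22: 14031 + 673 = 14704

571, 1244, 1917, 2590, 3263, 3936, 4609, 5282, 5955, 6628, 7301, 7974, 8647, 9320, 9993, 10666, 11339, 12012, 12685, 13358, 14031, 14704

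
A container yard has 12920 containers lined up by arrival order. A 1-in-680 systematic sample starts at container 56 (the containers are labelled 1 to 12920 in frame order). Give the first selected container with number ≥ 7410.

k = 680
Steps past start: ⌈(7410 − 56)/680⌉ = ⌈7354/680⌉ = 11
Selected container: 56 + 11×680 = 7536

7536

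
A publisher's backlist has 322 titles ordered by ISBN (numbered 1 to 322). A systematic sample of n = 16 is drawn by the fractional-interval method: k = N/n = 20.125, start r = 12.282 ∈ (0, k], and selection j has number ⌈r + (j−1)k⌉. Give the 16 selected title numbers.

j=1: r + 0k = 12.282 → ⌈·⌉ = 13
j=2: r + 1k = 32.407 → ⌈·⌉ = 33
j=3: r + 2k = 52.532 → ⌈·⌉ = 53
j=4: r + 3k = 72.657 → ⌈·⌉ = 73
j=5: r + 4k = 92.782 → ⌈·⌉ = 93
j=6: r + 5k = 112.907 → ⌈·⌉ = 113
j=7: r + 6k = 133.032 → ⌈·⌉ = 134
j=8: r + 7k = 153.157 → ⌈·⌉ = 154
j=9: r + 8k = 173.282 → ⌈·⌉ = 174
j=10: r + 9k = 193.407 → ⌈·⌉ = 194
j=11: r + 10k = 213.532 → ⌈·⌉ = 214
j=12: r + 11k = 233.657 → ⌈·⌉ = 234
j=13: r + 12k = 253.782 → ⌈·⌉ = 254
j=14: r + 13k = 273.907 → ⌈·⌉ = 274
j=15: r + 14k = 294.032 → ⌈·⌉ = 295
j=16: r + 15k = 314.157 → ⌈·⌉ = 315

13, 33, 53, 73, 93, 113, 134, 154, 174, 194, 214, 234, 254, 274, 295, 315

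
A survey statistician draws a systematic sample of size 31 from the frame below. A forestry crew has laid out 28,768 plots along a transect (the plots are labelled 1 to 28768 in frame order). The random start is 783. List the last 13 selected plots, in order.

17487, 18415, 19343, 20271, 21199, 22127, 23055, 23983, 24911, 25839, 26767, 27695, 28623

k = N/n = 28768/31 = 928
19th selection = 783 + 18×928 = 17487
20th: 17487 + 928 = 18415
21st: 18415 + 928 = 19343
22nd: 19343 + 928 = 20271
23rd: 20271 + 928 = 21199
24th: 21199 + 928 = 22127
25th: 22127 + 928 = 23055
26th: 23055 + 928 = 23983
27th: 23983 + 928 = 24911
28th: 24911 + 928 = 25839
29th: 25839 + 928 = 26767
30th: 26767 + 928 = 27695
31st: 27695 + 928 = 28623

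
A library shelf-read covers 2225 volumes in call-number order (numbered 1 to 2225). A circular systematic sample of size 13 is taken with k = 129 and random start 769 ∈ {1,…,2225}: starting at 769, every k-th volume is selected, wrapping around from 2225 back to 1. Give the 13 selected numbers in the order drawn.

Selection 1: 769
Selection 2: 769 + 129 = 898
Selection 3: 898 + 129 = 1027
Selection 4: 1027 + 129 = 1156
Selection 5: 1156 + 129 = 1285
Selection 6: 1285 + 129 = 1414
Selection 7: 1414 + 129 = 1543
Selection 8: 1543 + 129 = 1672
Selection 9: 1672 + 129 = 1801
Selection 10: 1801 + 129 = 1930
Selection 11: 1930 + 129 = 2059
Selection 12: 2059 + 129 = 2188
Selection 13: 2188 + 129 = 2317 → 2317 − 2225 = 92

769, 898, 1027, 1156, 1285, 1414, 1543, 1672, 1801, 1930, 2059, 2188, 92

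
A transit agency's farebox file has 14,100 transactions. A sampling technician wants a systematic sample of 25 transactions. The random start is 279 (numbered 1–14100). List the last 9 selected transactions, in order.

9303, 9867, 10431, 10995, 11559, 12123, 12687, 13251, 13815

k = N/n = 14100/25 = 564
17th selection = 279 + 16×564 = 9303
18th: 9303 + 564 = 9867
19th: 9867 + 564 = 10431
20th: 10431 + 564 = 10995
21st: 10995 + 564 = 11559
22nd: 11559 + 564 = 12123
23rd: 12123 + 564 = 12687
24th: 12687 + 564 = 13251
25th: 13251 + 564 = 13815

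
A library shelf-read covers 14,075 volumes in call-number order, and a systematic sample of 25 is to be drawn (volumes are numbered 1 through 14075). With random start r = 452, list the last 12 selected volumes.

k = N/n = 14075/25 = 563
14th selection = 452 + 13×563 = 7771
15th: 7771 + 563 = 8334
16th: 8334 + 563 = 8897
17th: 8897 + 563 = 9460
18th: 9460 + 563 = 10023
19th: 10023 + 563 = 10586
20th: 10586 + 563 = 11149
21st: 11149 + 563 = 11712
22nd: 11712 + 563 = 12275
23rd: 12275 + 563 = 12838
24th: 12838 + 563 = 13401
25th: 13401 + 563 = 13964

7771, 8334, 8897, 9460, 10023, 10586, 11149, 11712, 12275, 12838, 13401, 13964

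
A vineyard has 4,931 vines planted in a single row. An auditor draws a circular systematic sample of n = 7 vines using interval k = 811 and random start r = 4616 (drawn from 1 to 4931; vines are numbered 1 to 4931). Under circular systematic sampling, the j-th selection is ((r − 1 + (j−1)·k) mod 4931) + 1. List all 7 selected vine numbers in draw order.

Selection 1: 4616
Selection 2: 4616 + 811 = 5427 → 5427 − 4931 = 496
Selection 3: 496 + 811 = 1307
Selection 4: 1307 + 811 = 2118
Selection 5: 2118 + 811 = 2929
Selection 6: 2929 + 811 = 3740
Selection 7: 3740 + 811 = 4551

4616, 496, 1307, 2118, 2929, 3740, 4551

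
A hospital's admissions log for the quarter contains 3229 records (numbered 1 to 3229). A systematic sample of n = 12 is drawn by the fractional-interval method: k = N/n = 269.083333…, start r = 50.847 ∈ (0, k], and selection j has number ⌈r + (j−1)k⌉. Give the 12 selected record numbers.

51, 320, 590, 859, 1128, 1397, 1666, 1935, 2204, 2473, 2742, 3011

j=1: r + 0k = 50.847 → ⌈·⌉ = 51
j=2: r + 1k = 319.930333… → ⌈·⌉ = 320
j=3: r + 2k = 589.013666… → ⌈·⌉ = 590
j=4: r + 3k = 858.097 → ⌈·⌉ = 859
j=5: r + 4k = 1127.180333… → ⌈·⌉ = 1128
j=6: r + 5k = 1396.263666… → ⌈·⌉ = 1397
j=7: r + 6k = 1665.347 → ⌈·⌉ = 1666
j=8: r + 7k = 1934.430333… → ⌈·⌉ = 1935
j=9: r + 8k = 2203.513666… → ⌈·⌉ = 2204
j=10: r + 9k = 2472.597 → ⌈·⌉ = 2473
j=11: r + 10k = 2741.680333… → ⌈·⌉ = 2742
j=12: r + 11k = 3010.763666… → ⌈·⌉ = 3011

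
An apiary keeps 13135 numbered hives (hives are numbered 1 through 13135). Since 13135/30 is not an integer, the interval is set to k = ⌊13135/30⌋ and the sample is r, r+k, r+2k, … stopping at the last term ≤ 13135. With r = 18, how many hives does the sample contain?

k = ⌊13135/30⌋ = 437
Achieved size = ⌊(13135 − 18)/437⌋ + 1 = ⌊13117/437⌋ + 1 = 30 + 1 = 31
(last selection: 18 + 30×437 = 13128 ≤ 13135; next would be 13565 > 13135)

31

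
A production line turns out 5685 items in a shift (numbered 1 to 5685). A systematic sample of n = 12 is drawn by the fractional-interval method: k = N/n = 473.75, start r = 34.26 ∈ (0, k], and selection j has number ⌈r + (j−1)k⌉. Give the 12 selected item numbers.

j=1: r + 0k = 34.26 → ⌈·⌉ = 35
j=2: r + 1k = 508.01 → ⌈·⌉ = 509
j=3: r + 2k = 981.76 → ⌈·⌉ = 982
j=4: r + 3k = 1455.51 → ⌈·⌉ = 1456
j=5: r + 4k = 1929.26 → ⌈·⌉ = 1930
j=6: r + 5k = 2403.01 → ⌈·⌉ = 2404
j=7: r + 6k = 2876.76 → ⌈·⌉ = 2877
j=8: r + 7k = 3350.51 → ⌈·⌉ = 3351
j=9: r + 8k = 3824.26 → ⌈·⌉ = 3825
j=10: r + 9k = 4298.01 → ⌈·⌉ = 4299
j=11: r + 10k = 4771.76 → ⌈·⌉ = 4772
j=12: r + 11k = 5245.51 → ⌈·⌉ = 5246

35, 509, 982, 1456, 1930, 2404, 2877, 3351, 3825, 4299, 4772, 5246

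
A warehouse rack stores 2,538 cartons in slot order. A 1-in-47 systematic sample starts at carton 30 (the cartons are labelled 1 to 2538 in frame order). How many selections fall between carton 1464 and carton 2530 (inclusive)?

k = 47
First selection ≥ 1464: 30 + ⌈(1464−30)/47⌉·47 = 30 + 31×47 = 1487
Last selection ≤ 2530: 30 + ⌊(2530−30)/47⌋·47 = 30 + 53×47 = 2521
Count = 53 − 31 + 1 = 23

23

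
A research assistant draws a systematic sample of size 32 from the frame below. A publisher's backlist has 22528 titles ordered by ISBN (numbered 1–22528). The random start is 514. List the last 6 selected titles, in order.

18818, 19522, 20226, 20930, 21634, 22338

k = N/n = 22528/32 = 704
27th selection = 514 + 26×704 = 18818
28th: 18818 + 704 = 19522
29th: 19522 + 704 = 20226
30th: 20226 + 704 = 20930
31st: 20930 + 704 = 21634
32nd: 21634 + 704 = 22338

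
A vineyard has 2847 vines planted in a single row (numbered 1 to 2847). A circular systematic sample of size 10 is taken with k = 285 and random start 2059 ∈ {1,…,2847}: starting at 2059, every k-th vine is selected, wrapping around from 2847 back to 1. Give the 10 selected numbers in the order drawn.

Selection 1: 2059
Selection 2: 2059 + 285 = 2344
Selection 3: 2344 + 285 = 2629
Selection 4: 2629 + 285 = 2914 → 2914 − 2847 = 67
Selection 5: 67 + 285 = 352
Selection 6: 352 + 285 = 637
Selection 7: 637 + 285 = 922
Selection 8: 922 + 285 = 1207
Selection 9: 1207 + 285 = 1492
Selection 10: 1492 + 285 = 1777

2059, 2344, 2629, 67, 352, 637, 922, 1207, 1492, 1777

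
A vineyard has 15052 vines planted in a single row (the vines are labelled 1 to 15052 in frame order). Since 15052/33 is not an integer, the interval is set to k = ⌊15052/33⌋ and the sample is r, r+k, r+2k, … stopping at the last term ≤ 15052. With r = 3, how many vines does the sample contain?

k = ⌊15052/33⌋ = 456
Achieved size = ⌊(15052 − 3)/456⌋ + 1 = ⌊15049/456⌋ + 1 = 33 + 1 = 34
(last selection: 3 + 33×456 = 15051 ≤ 15052; next would be 15507 > 15052)

34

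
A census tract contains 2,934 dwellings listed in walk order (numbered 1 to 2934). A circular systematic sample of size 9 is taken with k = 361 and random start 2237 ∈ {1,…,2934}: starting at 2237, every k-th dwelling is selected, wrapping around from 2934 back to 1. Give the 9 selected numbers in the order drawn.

Selection 1: 2237
Selection 2: 2237 + 361 = 2598
Selection 3: 2598 + 361 = 2959 → 2959 − 2934 = 25
Selection 4: 25 + 361 = 386
Selection 5: 386 + 361 = 747
Selection 6: 747 + 361 = 1108
Selection 7: 1108 + 361 = 1469
Selection 8: 1469 + 361 = 1830
Selection 9: 1830 + 361 = 2191

2237, 2598, 25, 386, 747, 1108, 1469, 1830, 2191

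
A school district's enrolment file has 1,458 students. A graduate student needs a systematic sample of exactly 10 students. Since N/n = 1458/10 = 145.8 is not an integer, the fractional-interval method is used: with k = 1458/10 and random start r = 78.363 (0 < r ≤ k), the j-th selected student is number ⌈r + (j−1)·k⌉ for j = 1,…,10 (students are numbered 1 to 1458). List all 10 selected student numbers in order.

j=1: r + 0k = 78.363 → ⌈·⌉ = 79
j=2: r + 1k = 224.163 → ⌈·⌉ = 225
j=3: r + 2k = 369.963 → ⌈·⌉ = 370
j=4: r + 3k = 515.763 → ⌈·⌉ = 516
j=5: r + 4k = 661.563 → ⌈·⌉ = 662
j=6: r + 5k = 807.363 → ⌈·⌉ = 808
j=7: r + 6k = 953.163 → ⌈·⌉ = 954
j=8: r + 7k = 1098.963 → ⌈·⌉ = 1099
j=9: r + 8k = 1244.763 → ⌈·⌉ = 1245
j=10: r + 9k = 1390.563 → ⌈·⌉ = 1391

79, 225, 370, 516, 662, 808, 954, 1099, 1245, 1391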